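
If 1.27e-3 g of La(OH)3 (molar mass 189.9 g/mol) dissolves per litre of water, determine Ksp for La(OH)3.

Molar solubility s = (1.27 x 10^-3 g/L) / (189.9 g/mol) = 6.688 × 10^-6 M.
La(OH)3(s) ⇌ La^3+(aq) + 3 OH^-(aq)
Let s = molar solubility. Then [La^3+] = s and [OH^-] = 3s.
Ksp = [La^3+][OH^-]^3
Substituting: Ksp = s(3s)^3 = 27s^4
With s = 6.688 × 10^-6: Ksp = 5.40 × 10^-20

5.40 x 10^-20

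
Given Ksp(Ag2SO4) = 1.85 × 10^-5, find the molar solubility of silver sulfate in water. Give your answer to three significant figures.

Ag2SO4(s) ⇌ 2 Ag^+ + SO4^2-
Ksp = [Ag^+]^2[SO4^2-]
For each mole of Ag2SO4 that dissolves: [Ag^+] = 2s, [SO4^2-] = s.
Ksp = (2s)^2s = 4s^3
s = (1.85 × 10^-5 / 4)^(1/3) = 1.67 × 10^-2 M

s = 1.67e-2 M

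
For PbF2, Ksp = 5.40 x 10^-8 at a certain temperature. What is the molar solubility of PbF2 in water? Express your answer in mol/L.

s = 2.38e-3 M

PbF2(s) <=> Pb^2+ + 2 F^-
Ksp = [Pb^2+][F^-]^2
For each mole of PbF2 that dissolves: [Pb^2+] = s, [F^-] = 2s.
Ksp = s(2s)^2 = 4s^3
Solving, s = (5.40 x 10^-8/4)^(1/3) = 2.38 × 10^-3 M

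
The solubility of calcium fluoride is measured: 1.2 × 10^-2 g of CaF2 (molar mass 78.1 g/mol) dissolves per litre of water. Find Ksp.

Molar solubility s = (1.2 x 10^-2 g/L) / (78.1 g/mol) = 1.54 × 10^-4 M.
CaF2(s) <=> Ca^2+ + 2 F^-
If s mol/L of CaF2 dissolves, [Ca^2+] = s and [F^-] = 2s.
Ksp = [Ca^2+][F^-]^2
Substituting: Ksp = s(2s)^2 = 4s^3
With s = 1.54 × 10^-4: Ksp = 1.5 x 10^-11

Ksp ≈ 1.5e-11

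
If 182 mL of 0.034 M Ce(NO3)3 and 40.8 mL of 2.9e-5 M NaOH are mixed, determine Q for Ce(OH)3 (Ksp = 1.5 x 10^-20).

4.2 x 10^-18

Total volume = 182 + 40.8 = 222.8 mL.
[Ce^3+] = 3.4 × 10^-2 × (182/222.8) = 2.78 × 10^-2 M
[OH^-] = 2.9 × 10^-5 × (40.8/222.8) = 5.31 x 10^-6 M
Ce(OH)3(s) <=> Ce^3+(aq) + 3 OH^-(aq), so Q = [Ce^3+][OH^-]^3
Q = (2.78 × 10^-2)(5.31 x 10^-6)^3 = 4.2 × 10^-18
Q > Ksp, so Ce(OH)3 will precipitate.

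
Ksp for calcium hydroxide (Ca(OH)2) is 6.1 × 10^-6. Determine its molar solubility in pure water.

Ca(OH)2(s) ⇌ Ca^2+ + 2 OH^-
Ksp = [Ca^2+][OH^-]^2
With molar solubility s: [Ca^2+] = s, [OH^-] = 2s.
Ksp = s(2s)^2 = 4s^3
Solving, s = (6.1 × 10^-6/4)^(1/3) = 1.2 × 10^-2 M

s = 0.012 M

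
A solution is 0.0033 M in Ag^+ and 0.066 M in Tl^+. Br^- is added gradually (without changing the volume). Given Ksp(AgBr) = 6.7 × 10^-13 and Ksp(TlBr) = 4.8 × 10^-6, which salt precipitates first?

AgBr

Each salt begins to precipitate when Q = Ksp, i.e. when [Br^-] reaches its threshold.
For AgBr: 6.7 × 10^-13 = 0.0033 × [Br^-]  ⇒  [Br^-] = 2.0 × 10^-10 M.
For TlBr: 4.8 × 10^-6 = 0.066 × [Br^-]  ⇒  [Br^-] = 7.3 × 10^-5 M.
The salt with the lower threshold [Br^-] precipitates first: AgBr.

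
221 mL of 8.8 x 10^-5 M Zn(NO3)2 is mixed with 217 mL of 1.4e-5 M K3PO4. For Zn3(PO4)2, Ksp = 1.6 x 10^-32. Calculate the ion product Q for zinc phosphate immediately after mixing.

Total volume = 221 + 217 = 438 mL.
[Zn^2+] = 8.8 × 10^-5 × (221/438) = 4.44 × 10^-5 M
[PO4^3-] = 1.4 × 10^-5 × (217/438) = 6.94 × 10^-6 M
Zn3(PO4)2(s) ⇌ 3 Zn^2+(aq) + 2 PO4^3-(aq), so Q = [Zn^2+]^3[PO4^3-]^2
Q = (4.44 x 10^-5)^3(6.94 × 10^-6)^2 = 4.2 × 10^-24
Q > Ksp, so Zn3(PO4)2 will precipitate.

Q ≈ 4.2e-24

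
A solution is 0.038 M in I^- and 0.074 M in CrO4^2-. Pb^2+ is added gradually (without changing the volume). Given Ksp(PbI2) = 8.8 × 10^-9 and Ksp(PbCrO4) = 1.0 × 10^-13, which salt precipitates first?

Each salt begins to precipitate when Q = Ksp, i.e. when [Pb^2+] reaches its threshold.
For PbI2: 8.8 × 10^-9 = (0.038)^2 × [Pb^2+]  ⇒  [Pb^2+] = 6.1 x 10^-6 M.
For PbCrO4: 1.0 × 10^-13 = 0.074 × [Pb^2+]  ⇒  [Pb^2+] = 1.4 × 10^-12 M.
The salt with the lower threshold [Pb^2+] precipitates first: PbCrO4.

PbCrO4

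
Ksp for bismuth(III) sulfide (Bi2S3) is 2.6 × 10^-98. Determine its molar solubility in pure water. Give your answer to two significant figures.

Bi2S3(s) ⇌ 2 Bi^3+(aq) + 3 S^2-(aq)
Ksp = [Bi^3+]^2[S^2-]^3
For each mole of Bi2S3 that dissolves: [Bi^3+] = 2s, [S^2-] = 3s.
So Ksp = (2s)^2 × (3s)^3 = 108s^5
s^5 = 2.6 × 10^-98 / 108, so s = 1.2 x 10^-20 M

s ≈ 1.2e-20 M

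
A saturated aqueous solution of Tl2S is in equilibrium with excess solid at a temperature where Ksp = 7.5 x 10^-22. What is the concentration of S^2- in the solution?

[S^2-] = 5.7 × 10^-8 M

Tl2S(s) <=> 2 Tl^+(aq) + S^2-(aq)
Ksp = [Tl^+]^2[S^2-]
If s mol/L of Tl2S dissolves, [Tl^+] = 2s and [S^2-] = s.
Ksp = (2s)^2s = 4s^3
s = (7.5 x 10^-22 / 4)^(1/3) = 5.72 × 10^-8 M
[S^2-] = s = 5.7 × 10^-8 M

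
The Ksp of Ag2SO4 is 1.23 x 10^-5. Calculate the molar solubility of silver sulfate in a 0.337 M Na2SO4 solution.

Ag2SO4(s) <=> 2 Ag^+(aq) + SO4^2-(aq)
Ksp = [Ag^+]^2[SO4^2-]
Let s be the molar solubility in this solution. [Ag^+] = 2s, [SO4^2-] = 0.337 + s ≈ 0.337 (Ksp is small, so little additional dissolves).
Ksp ≈ (2s)^2 × 0.337
s = 3.02 x 10^-3 M
Check: s = 3.0 x 10^-3 ≪ 0.337, so the approximation is valid.

s = 3.02 × 10^-3 M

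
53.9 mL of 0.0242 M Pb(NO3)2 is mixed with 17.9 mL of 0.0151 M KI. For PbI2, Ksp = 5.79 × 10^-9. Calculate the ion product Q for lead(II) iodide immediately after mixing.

Total volume = 53.9 + 17.9 = 71.8 mL.
[Pb^2+] = 2.42 × 10^-2 × (53.9/71.8) = 1.817 x 10^-2 M
[I^-] = 1.51 × 10^-2 × (17.9/71.8) = 3.764 x 10^-3 M
PbI2(s) ⇌ Pb^2+(aq) + 2 I^-(aq), so Q = [Pb^2+][I^-]^2
Q = (1.817 × 10^-2)(3.764 × 10^-3)^2 = 2.57 × 10^-7
Q > Ksp, so PbI2 will precipitate.

Q ≈ 2.57 × 10^-7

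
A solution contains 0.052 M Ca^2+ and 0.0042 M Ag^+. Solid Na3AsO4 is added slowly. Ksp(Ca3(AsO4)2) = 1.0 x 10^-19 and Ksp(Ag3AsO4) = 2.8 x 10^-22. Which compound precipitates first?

Ag3AsO4

Precipitation of each salt starts when its ion product equals its Ksp.
For Ca3(AsO4)2: 1.0 x 10^-19 = (0.052)^3 × [AsO4^3-]^2  ⇒  [AsO4^3-] = 2.7 × 10^-8 M.
For Ag3AsO4: 2.8 x 10^-22 = (0.0042)^3 × [AsO4^3-]  ⇒  [AsO4^3-] = 3.8 x 10^-15 M.
The salt with the lower threshold [AsO4^3-] precipitates first: Ag3AsO4.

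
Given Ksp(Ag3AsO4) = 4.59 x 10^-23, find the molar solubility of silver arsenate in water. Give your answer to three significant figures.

s ≈ 1.14e-6 M

Ag3AsO4(s) <=> 3 Ag^+(aq) + AsO4^3-(aq)
Ksp = [Ag^+]^3[AsO4^3-]
For each mole of Ag3AsO4 that dissolves: [Ag^+] = 3s, [AsO4^3-] = s.
Ksp = (3s)^3s = 27s^4
s = (4.59 x 10^-23 / 27)^(1/4) = 1.14 × 10^-6 M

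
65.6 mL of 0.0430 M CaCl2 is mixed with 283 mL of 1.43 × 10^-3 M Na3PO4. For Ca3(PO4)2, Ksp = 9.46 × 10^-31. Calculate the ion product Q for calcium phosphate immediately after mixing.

Q ≈ 7.14e-13

Total volume = 65.6 + 283 = 348.6 mL.
[Ca^2+] = 4.30 x 10^-2 × (65.6/348.6) = 8.092 x 10^-3 M
[PO4^3-] = 1.43 × 10^-3 × (283/348.6) = 1.161 x 10^-3 M
Ca3(PO4)2(s) <=> 3 Ca^2+(aq) + 2 PO4^3-(aq), so Q = [Ca^2+]^3[PO4^3-]^2
Q = (8.092 × 10^-3)^3(1.161 x 10^-3)^2 = 7.14 × 10^-13
Q > Ksp, so Ca3(PO4)2 will precipitate.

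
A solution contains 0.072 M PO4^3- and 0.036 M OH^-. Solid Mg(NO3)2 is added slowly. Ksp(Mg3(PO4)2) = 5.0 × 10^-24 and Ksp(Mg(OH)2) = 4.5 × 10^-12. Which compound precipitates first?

Mg(OH)2

Precipitation of each salt starts when its ion product equals its Ksp.
For Mg3(PO4)2: 5.0 × 10^-24 = (0.072)^2 × [Mg^2+]^3  ⇒  [Mg^2+] = 9.9 × 10^-8 M.
For Mg(OH)2: 4.5 × 10^-12 = (0.036)^2 × [Mg^2+]  ⇒  [Mg^2+] = 3.5 × 10^-9 M.
The salt with the lower threshold [Mg^2+] precipitates first: Mg(OH)2.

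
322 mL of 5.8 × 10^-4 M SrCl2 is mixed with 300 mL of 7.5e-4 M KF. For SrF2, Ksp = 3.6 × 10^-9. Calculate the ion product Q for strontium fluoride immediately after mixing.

3.9e-11

Total volume = 322 + 300 = 622 mL.
[Sr^2+] = 5.8 × 10^-4 × (322/622) = 3.00 × 10^-4 M
[F^-] = 7.5 × 10^-4 × (300/622) = 3.62 × 10^-4 M
SrF2(s) <=> Sr^2+ + 2 F^-, so Q = [Sr^2+][F^-]^2
Q = (3.00 × 10^-4)(3.62 × 10^-4)^2 = 3.9 x 10^-11
Q < Ksp, so no precipitate of SrF2 forms.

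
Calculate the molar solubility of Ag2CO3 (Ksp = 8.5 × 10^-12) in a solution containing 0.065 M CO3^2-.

5.7 × 10^-6 M

Ag2CO3(s) ⇌ 2 Ag^+ + CO3^2-
Ksp = [Ag^+]^2[CO3^2-]
If s mol/L dissolves here, [Ag^+] = 2s, [CO3^2-] = 0.065 + s ≈ 0.065 (since the CO3^2- already present dominates).
Ksp ≈ (2s)^2 × 0.065
s = 5.7 × 10^-6 M
Check: s = 5.7 x 10^-6 ≪ 0.065, so the approximation is valid.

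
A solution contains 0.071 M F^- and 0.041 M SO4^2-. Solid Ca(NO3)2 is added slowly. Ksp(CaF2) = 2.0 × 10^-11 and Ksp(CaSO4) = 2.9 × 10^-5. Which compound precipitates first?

CaF2

Each salt begins to precipitate when Q = Ksp, i.e. when [Ca^2+] reaches its threshold.
For CaF2: 2.0 × 10^-11 = (0.071)^2 × [Ca^2+]  ⇒  [Ca^2+] = 4.0 x 10^-9 M.
For CaSO4: 2.9 × 10^-5 = 0.041 × [Ca^2+]  ⇒  [Ca^2+] = 7.1 x 10^-4 M.
The salt with the lower threshold [Ca^2+] precipitates first: CaF2.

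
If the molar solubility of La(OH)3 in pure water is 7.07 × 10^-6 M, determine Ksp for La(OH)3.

6.75 x 10^-20

La(OH)3(s) ⇌ La^3+(aq) + 3 OH^-(aq)
Let s = molar solubility. Then [La^3+] = s and [OH^-] = 3s.
Ksp = [La^3+][OH^-]^3
Substituting: Ksp = s(3s)^3 = 27s^4
With s = 7.07 × 10^-6: Ksp = 6.75 × 10^-20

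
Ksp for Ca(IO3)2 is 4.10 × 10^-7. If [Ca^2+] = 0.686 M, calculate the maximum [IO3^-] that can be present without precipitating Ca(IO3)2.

Ca(IO3)2(s) ⇌ Ca^2+(aq) + 2 IO3^-(aq)
Ksp = [Ca^2+][IO3^-]^2
Precipitation begins when Q = Ksp. With [Ca^2+] = 0.686 M:
4.10 × 10^-7 = (0.686) × [IO3^-]^2
[IO3^-] = (4.10 × 10^-7 / 6.86 × 10^-1)^(1/2) = 7.73 × 10^-4 M

7.73e-4 M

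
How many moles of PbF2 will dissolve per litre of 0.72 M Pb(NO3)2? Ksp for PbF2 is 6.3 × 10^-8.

PbF2(s) <=> Pb^2+(aq) + 2 F^-(aq)
Ksp = [Pb^2+][F^-]^2
Let s be the molar solubility in this solution. [Pb^2+] = 0.72 + s ≈ 0.72, [F^-] = 2s (since Pb^2+ from Pb(NO3)2 dominates).
Ksp ≈ 0.72 × (2s)^2
s = 1.5 × 10^-4 M
Check: s = 1.5 × 10^-4 ≪ 0.72, so the approximation is valid.

1.5 x 10^-4 M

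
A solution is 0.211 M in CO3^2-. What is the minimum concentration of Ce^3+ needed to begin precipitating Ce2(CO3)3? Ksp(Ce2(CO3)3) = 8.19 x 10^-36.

Ce2(CO3)3(s) ⇌ 2 Ce^3+ + 3 CO3^2-
Ksp = [Ce^3+]^2[CO3^2-]^3
Precipitation begins when Q = Ksp. With [CO3^2-] = 0.211 M:
8.19 x 10^-36 = (0.211)^3 × [Ce^3+]^2
[Ce^3+] = (8.19 x 10^-36 / 9.394 x 10^-3)^(1/2) = 2.95 × 10^-17 M

[Ce^3+] ≈ 2.95 × 10^-17 M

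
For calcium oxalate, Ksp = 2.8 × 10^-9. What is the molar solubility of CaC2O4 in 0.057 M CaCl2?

CaC2O4(s) ⇌ Ca^2+(aq) + C2O4^2-(aq)
Ksp = [Ca^2+][C2O4^2-]
Let s = moles of CaC2O4 that dissolve per litre. [Ca^2+] = 0.057 + s ≈ 0.057, [C2O4^2-] = s (Ksp is small, so little additional dissolves).
Ksp ≈ 0.057 × s
s = 4.9 x 10^-8 M
Check: s = 4.9 × 10^-8 ≪ 0.057, so the approximation is valid.

s = 4.9e-8 M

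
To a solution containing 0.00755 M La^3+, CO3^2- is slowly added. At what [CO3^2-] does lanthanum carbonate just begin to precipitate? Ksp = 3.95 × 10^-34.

[CO3^2-] = 1.91 × 10^-10 M

La2(CO3)3(s) ⇌ 2 La^3+(aq) + 3 CO3^2-(aq)
Ksp = [La^3+]^2[CO3^2-]^3
Precipitation begins when Q = Ksp. With [La^3+] = 0.00755 M:
3.95 × 10^-34 = (0.00755)^2 × [CO3^2-]^3
[CO3^2-] = (3.95 × 10^-34 / 5.700 × 10^-5)^(1/3) = 1.91 × 10^-10 M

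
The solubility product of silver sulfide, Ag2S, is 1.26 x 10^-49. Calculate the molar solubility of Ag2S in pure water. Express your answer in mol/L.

Ag2S(s) ⇌ 2 Ag^+(aq) + S^2-(aq)
Ksp = [Ag^+]^2[S^2-]
For each mole of Ag2S that dissolves: [Ag^+] = 2s, [S^2-] = s.
Substituting: Ksp = (2s)^2s = 4s^3
s^3 = 1.26 x 10^-49 / 4, so s = 3.16 × 10^-17 M

s = 3.16 × 10^-17 M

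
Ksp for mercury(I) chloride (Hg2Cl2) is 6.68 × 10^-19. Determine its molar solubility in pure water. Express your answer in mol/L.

Hg2Cl2(s) <=> Hg2^2+ + 2 Cl^-
Ksp = [Hg2^2+][Cl^-]^2
For each mole of Hg2Cl2 that dissolves: [Hg2^2+] = s, [Cl^-] = 2s.
Substituting: Ksp = s(2s)^2 = 4s^3
s = (6.68 × 10^-19 / 4)^(1/3) = 5.51 x 10^-7 M

s = 5.51e-7 M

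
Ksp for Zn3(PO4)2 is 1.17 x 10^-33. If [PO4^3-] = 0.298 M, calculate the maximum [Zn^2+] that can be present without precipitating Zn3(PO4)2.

Zn3(PO4)2(s) ⇌ 3 Zn^2+ + 2 PO4^3-
Ksp = [Zn^2+]^3[PO4^3-]^2
Precipitation begins when Q = Ksp. With [PO4^3-] = 0.298 M:
1.17 x 10^-33 = (0.298)^2 × [Zn^2+]^3
[Zn^2+] = (1.17 x 10^-33 / 8.880 × 10^-2)^(1/3) = 2.36 x 10^-11 M

[Zn^2+] ≈ 2.36 × 10^-11 M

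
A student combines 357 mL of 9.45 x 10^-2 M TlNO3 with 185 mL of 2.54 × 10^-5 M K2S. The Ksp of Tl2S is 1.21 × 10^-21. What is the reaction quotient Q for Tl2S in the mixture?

Q = 3.36e-8

Total volume = 357 + 185 = 542 mL.
[Tl^+] = 9.45 × 10^-2 × (357/542) = 6.224 × 10^-2 M
[S^2-] = 2.54 × 10^-5 × (185/542) = 8.670 x 10^-6 M
Tl2S(s) ⇌ 2 Tl^+(aq) + S^2-(aq), so Q = [Tl^+]^2[S^2-]
Q = (6.224 × 10^-2)^2(8.670 × 10^-6) = 3.36 x 10^-8
Q > Ksp, so Tl2S will precipitate.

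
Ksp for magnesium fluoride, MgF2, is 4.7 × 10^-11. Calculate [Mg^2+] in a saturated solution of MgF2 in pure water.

MgF2(s) <=> Mg^2+ + 2 F^-
Ksp = [Mg^2+][F^-]^2
For each mole of MgF2 that dissolves: [Mg^2+] = s, [F^-] = 2s.
Substituting: Ksp = s(2s)^2 = 4s^3
Solving, s = (4.7 × 10^-11/4)^(1/3) = 2.27 × 10^-4 M
[Mg^2+] = s = 2.3 × 10^-4 M

[Mg^2+] = 2.3 × 10^-4 M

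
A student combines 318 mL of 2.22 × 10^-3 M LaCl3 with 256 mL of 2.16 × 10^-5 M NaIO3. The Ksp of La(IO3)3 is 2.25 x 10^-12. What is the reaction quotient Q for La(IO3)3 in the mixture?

Q = 1.10 × 10^-18

Total volume = 318 + 256 = 574 mL.
[La^3+] = 2.22 × 10^-3 × (318/574) = 1.230 x 10^-3 M
[IO3^-] = 2.16 x 10^-5 × (256/574) = 9.633 x 10^-6 M
La(IO3)3(s) ⇌ La^3+ + 3 IO3^-, so Q = [La^3+][IO3^-]^3
Q = (1.230 × 10^-3)(9.633 × 10^-6)^3 = 1.10 x 10^-18
Q < Ksp, so no precipitate of La(IO3)3 forms.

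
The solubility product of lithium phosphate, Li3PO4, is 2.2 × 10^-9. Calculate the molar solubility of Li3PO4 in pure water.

3.0 × 10^-3 M

Li3PO4(s) ⇌ 3 Li^+(aq) + PO4^3-(aq)
Ksp = [Li^+]^3[PO4^3-]
For each mole of Li3PO4 that dissolves: [Li^+] = 3s, [PO4^3-] = s.
Ksp = (3s)^3s = 27s^4
Solving, s = (2.2 × 10^-9/27)^(1/4) = 3.0 × 10^-3 M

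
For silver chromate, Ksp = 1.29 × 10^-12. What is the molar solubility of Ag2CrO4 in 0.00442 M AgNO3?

Ag2CrO4(s) ⇌ 2 Ag^+(aq) + CrO4^2-(aq)
Ksp = [Ag^+]^2[CrO4^2-]
If s mol/L dissolves here, [Ag^+] = 0.00442 + 2s ≈ 0.00442, [CrO4^2-] = s (since Ag^+ from AgNO3 dominates).
Ksp ≈ (0.00442)^2 × s
s = 6.60 × 10^-8 M
Check: 2s = 1.3 × 10^-7 ≪ 0.00442, so the approximation is valid.

s ≈ 6.60 × 10^-8 M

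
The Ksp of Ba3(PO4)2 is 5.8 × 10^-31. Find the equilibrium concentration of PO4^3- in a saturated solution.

[PO4^3-] = 7.0 × 10^-7 M

Ba3(PO4)2(s) ⇌ 3 Ba^2+ + 2 PO4^3-
Ksp = [Ba^2+]^3[PO4^3-]^2
If s mol/L of Ba3(PO4)2 dissolves, [Ba^2+] = 3s and [PO4^3-] = 2s.
Ksp = (3s)^3(2s)^2 = 108s^5
s = (5.8 × 10^-31 / 108)^(1/5) = 3.52 × 10^-7 M
[PO4^3-] = 2s = 7.0 × 10^-7 M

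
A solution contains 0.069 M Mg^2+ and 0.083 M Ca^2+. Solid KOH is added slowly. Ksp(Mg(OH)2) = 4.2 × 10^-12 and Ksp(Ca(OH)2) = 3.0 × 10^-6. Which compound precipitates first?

Precipitation of each salt starts when its ion product equals its Ksp.
For Mg(OH)2: 4.2 × 10^-12 = 0.069 × [OH^-]^2  ⇒  [OH^-] = 7.8 × 10^-6 M.
For Ca(OH)2: 3.0 × 10^-6 = 0.083 × [OH^-]^2  ⇒  [OH^-] = 6.0 x 10^-3 M.
The salt with the lower threshold [OH^-] precipitates first: Mg(OH)2.

Mg(OH)2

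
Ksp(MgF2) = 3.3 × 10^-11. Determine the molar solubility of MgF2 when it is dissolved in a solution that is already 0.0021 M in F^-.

MgF2(s) <=> Mg^2+ + 2 F^-
Ksp = [Mg^2+][F^-]^2
If s mol/L dissolves here, [Mg^2+] = s, [F^-] = 0.0021 + 2s ≈ 0.0021 (common-ion effect: F^- is already 0.0021 M).
Ksp ≈ s × (0.0021)^2
s = 7.5 × 10^-6 M
Check: 2s = 1.5 × 10^-5 ≪ 0.0021, so the approximation is valid.

s ≈ 7.5 × 10^-6 M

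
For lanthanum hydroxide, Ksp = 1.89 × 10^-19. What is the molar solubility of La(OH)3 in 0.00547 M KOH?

La(OH)3(s) <=> La^3+(aq) + 3 OH^-(aq)
Ksp = [La^3+][OH^-]^3
Let s = moles of La(OH)3 that dissolve per litre. [La^3+] = s, [OH^-] = 0.00547 + 3s ≈ 0.00547 (common-ion effect: OH^- is already 0.00547 M).
Ksp ≈ s × (0.00547)^3
s = 1.15 × 10^-12 M
Check: 3s = 3.5 × 10^-12 ≪ 0.00547, so the approximation is valid.

s ≈ 1.15 × 10^-12 M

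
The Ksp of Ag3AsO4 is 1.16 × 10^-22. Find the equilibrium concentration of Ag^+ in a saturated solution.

4.32e-6 M

Ag3AsO4(s) <=> 3 Ag^+ + AsO4^3-
Ksp = [Ag^+]^3[AsO4^3-]
With molar solubility s: [Ag^+] = 3s, [AsO4^3-] = s.
Substituting: Ksp = (3s)^3s = 27s^4
s = (1.16 × 10^-22 / 27)^(1/4) = 1.440 x 10^-6 M
[Ag^+] = 3s = 4.32 × 10^-6 M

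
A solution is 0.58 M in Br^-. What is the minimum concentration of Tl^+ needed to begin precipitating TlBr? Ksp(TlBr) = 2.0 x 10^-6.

[Tl^+] = 3.4 × 10^-6 M

TlBr(s) ⇌ Tl^+(aq) + Br^-(aq)
Ksp = [Tl^+][Br^-]
Precipitation begins when Q = Ksp. With [Br^-] = 0.58 M:
2.0 x 10^-6 = (0.58) × [Tl^+]
[Tl^+] = (2.0 x 10^-6 / 5.8 × 10^-1) = 3.4 x 10^-6 M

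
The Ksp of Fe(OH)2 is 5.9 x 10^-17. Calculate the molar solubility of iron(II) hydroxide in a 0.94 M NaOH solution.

6.7 × 10^-17 M

Fe(OH)2(s) ⇌ Fe^2+(aq) + 2 OH^-(aq)
Ksp = [Fe^2+][OH^-]^2
Let s = moles of Fe(OH)2 that dissolve per litre. [Fe^2+] = s, [OH^-] = 0.94 + 2s ≈ 0.94 (Ksp is small, so little additional dissolves).
Ksp ≈ s × (0.94)^2
s = 6.7 × 10^-17 M
Check: 2s = 1.3 x 10^-16 ≪ 0.94, so the approximation is valid.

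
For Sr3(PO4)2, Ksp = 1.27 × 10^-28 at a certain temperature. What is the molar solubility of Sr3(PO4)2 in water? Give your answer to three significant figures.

Sr3(PO4)2(s) ⇌ 3 Sr^2+(aq) + 2 PO4^3-(aq)
Ksp = [Sr^2+]^3[PO4^3-]^2
Let s = molar solubility. Then [Sr^2+] = 3s and [PO4^3-] = 2s.
Substituting: Ksp = (3s)^3(2s)^2 = 108s^5
s = (1.27 × 10^-28 / 108)^(1/5) = 1.03 × 10^-6 M

s = 1.03e-6 M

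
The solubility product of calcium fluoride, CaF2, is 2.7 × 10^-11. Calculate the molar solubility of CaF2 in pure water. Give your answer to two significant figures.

CaF2(s) ⇌ Ca^2+(aq) + 2 F^-(aq)
Ksp = [Ca^2+][F^-]^2
With molar solubility s: [Ca^2+] = s, [F^-] = 2s.
So Ksp = s × (2s)^2 = 4s^3
Solving, s = (2.7 × 10^-11/4)^(1/3) = 1.9 × 10^-4 M

s ≈ 1.9e-4 M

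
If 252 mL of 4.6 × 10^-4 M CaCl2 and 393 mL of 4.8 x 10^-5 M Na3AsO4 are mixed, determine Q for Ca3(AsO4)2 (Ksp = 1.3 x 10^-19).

Total volume = 252 + 393 = 645 mL.
[Ca^2+] = 4.6 × 10^-4 × (252/645) = 1.80 × 10^-4 M
[AsO4^3-] = 4.8 × 10^-5 × (393/645) = 2.92 × 10^-5 M
Ca3(AsO4)2(s) ⇌ 3 Ca^2+ + 2 AsO4^3-, so Q = [Ca^2+]^3[AsO4^3-]^2
Q = (1.80 x 10^-4)^3(2.92 × 10^-5)^2 = 5.0 x 10^-21
Q < Ksp, so no precipitate of Ca3(AsO4)2 forms.

Q = 5.0e-21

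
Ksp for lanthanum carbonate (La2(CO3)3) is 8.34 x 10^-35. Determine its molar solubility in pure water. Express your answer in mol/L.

5.99e-8 M

La2(CO3)3(s) <=> 2 La^3+ + 3 CO3^2-
Ksp = [La^3+]^2[CO3^2-]^3
If s mol/L of La2(CO3)3 dissolves, [La^3+] = 2s and [CO3^2-] = 3s.
So Ksp = (2s)^2 × (3s)^3 = 108s^5
s = (8.34 x 10^-35 / 108)^(1/5) = 5.99 × 10^-8 M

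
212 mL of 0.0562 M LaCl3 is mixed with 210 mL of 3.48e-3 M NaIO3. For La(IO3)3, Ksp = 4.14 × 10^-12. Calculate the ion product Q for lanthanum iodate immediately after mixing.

Total volume = 212 + 210 = 422 mL.
[La^3+] = 5.62 × 10^-2 × (212/422) = 2.823 x 10^-2 M
[IO3^-] = 3.48 x 10^-3 × (210/422) = 1.732 × 10^-3 M
La(IO3)3(s) ⇌ La^3+ + 3 IO3^-, so Q = [La^3+][IO3^-]^3
Q = (2.823 × 10^-2)(1.732 × 10^-3)^3 = 1.47 x 10^-10
Q > Ksp, so La(IO3)3 will precipitate.

1.47 × 10^-10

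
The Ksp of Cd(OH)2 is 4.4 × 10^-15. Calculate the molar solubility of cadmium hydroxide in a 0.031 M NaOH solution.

Cd(OH)2(s) ⇌ Cd^2+(aq) + 2 OH^-(aq)
Ksp = [Cd^2+][OH^-]^2
If s mol/L dissolves here, [Cd^2+] = s, [OH^-] = 0.031 + 2s ≈ 0.031 (since OH^- from NaOH dominates).
Ksp ≈ s × (0.031)^2
s = 4.6 × 10^-12 M
Check: 2s = 9.2 x 10^-12 ≪ 0.031, so the approximation is valid.

s = 4.6 × 10^-12 M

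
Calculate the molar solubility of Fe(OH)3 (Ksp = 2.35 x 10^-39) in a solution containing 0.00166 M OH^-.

Fe(OH)3(s) ⇌ Fe^3+ + 3 OH^-
Ksp = [Fe^3+][OH^-]^3
Let s be the molar solubility in this solution. [Fe^3+] = s, [OH^-] = 0.00166 + 3s ≈ 0.00166 (common-ion effect: OH^- is already 0.00166 M).
Ksp ≈ s × (0.00166)^3
s = 5.14 × 10^-31 M
Check: 3s = 1.5 x 10^-30 ≪ 0.00166, so the approximation is valid.

s = 5.14 × 10^-31 M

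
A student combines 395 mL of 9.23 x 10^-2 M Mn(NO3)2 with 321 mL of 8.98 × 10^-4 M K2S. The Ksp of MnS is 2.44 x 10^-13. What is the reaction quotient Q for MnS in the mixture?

Total volume = 395 + 321 = 716 mL.
[Mn^2+] = 9.23 × 10^-2 × (395/716) = 5.092 × 10^-2 M
[S^2-] = 8.98 x 10^-4 × (321/716) = 4.026 x 10^-4 M
MnS(s) ⇌ Mn^2+ + S^2-, so Q = [Mn^2+][S^2-]
Q = (5.092 × 10^-2)(4.026 × 10^-4) = 2.05 x 10^-5
Q > Ksp, so MnS will precipitate.

Q = 2.05 x 10^-5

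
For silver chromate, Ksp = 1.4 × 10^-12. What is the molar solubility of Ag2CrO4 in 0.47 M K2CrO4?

s = 8.6e-7 M

Ag2CrO4(s) ⇌ 2 Ag^+(aq) + CrO4^2-(aq)
Ksp = [Ag^+]^2[CrO4^2-]
If s mol/L dissolves here, [Ag^+] = 2s, [CrO4^2-] = 0.47 + s ≈ 0.47 (common-ion effect: CrO4^2- is already 0.47 M).
Ksp ≈ (2s)^2 × 0.47
s = 8.6 x 10^-7 M
Check: s = 8.6 x 10^-7 ≪ 0.47, so the approximation is valid.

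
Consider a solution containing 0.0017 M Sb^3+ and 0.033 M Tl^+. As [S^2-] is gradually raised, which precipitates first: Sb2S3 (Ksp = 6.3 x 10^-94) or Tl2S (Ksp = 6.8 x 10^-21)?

Sb2S3

Each salt begins to precipitate when Q = Ksp, i.e. when [S^2-] reaches its threshold.
For Sb2S3: 6.3 x 10^-94 = (0.0017)^2 × [S^2-]^3  ⇒  [S^2-] = 6.0 x 10^-30 M.
For Tl2S: 6.8 x 10^-21 = (0.033)^2 × [S^2-]  ⇒  [S^2-] = 6.2 × 10^-18 M.
The salt with the lower threshold [S^2-] precipitates first: Sb2S3.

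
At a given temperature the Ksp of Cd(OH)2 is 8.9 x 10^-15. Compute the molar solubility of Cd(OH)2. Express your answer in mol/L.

s ≈ 1.3 × 10^-5 M

Cd(OH)2(s) ⇌ Cd^2+(aq) + 2 OH^-(aq)
Ksp = [Cd^2+][OH^-]^2
Let s = molar solubility. Then [Cd^2+] = s and [OH^-] = 2s.
Substituting: Ksp = s(2s)^2 = 4s^3
s = (8.9 x 10^-15 / 4)^(1/3) = 1.3 x 10^-5 M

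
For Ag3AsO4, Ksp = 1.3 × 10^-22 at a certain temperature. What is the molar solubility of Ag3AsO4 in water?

Ag3AsO4(s) ⇌ 3 Ag^+(aq) + AsO4^3-(aq)
Ksp = [Ag^+]^3[AsO4^3-]
For each mole of Ag3AsO4 that dissolves: [Ag^+] = 3s, [AsO4^3-] = s.
So Ksp = (3s)^3 × s = 27s^4
s^4 = 1.3 × 10^-22 / 27, so s = 1.5 × 10^-6 M

s ≈ 1.5 x 10^-6 M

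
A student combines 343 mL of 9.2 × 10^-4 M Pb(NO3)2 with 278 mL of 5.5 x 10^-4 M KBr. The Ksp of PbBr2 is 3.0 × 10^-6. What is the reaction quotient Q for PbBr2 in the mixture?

Total volume = 343 + 278 = 621 mL.
[Pb^2+] = 9.2 × 10^-4 × (343/621) = 5.08 × 10^-4 M
[Br^-] = 5.5 x 10^-4 × (278/621) = 2.46 × 10^-4 M
PbBr2(s) <=> Pb^2+(aq) + 2 Br^-(aq), so Q = [Pb^2+][Br^-]^2
Q = (5.08 × 10^-4)(2.46 × 10^-4)^2 = 3.1 × 10^-11
Q < Ksp, so no precipitate of PbBr2 forms.

Q = 3.1e-11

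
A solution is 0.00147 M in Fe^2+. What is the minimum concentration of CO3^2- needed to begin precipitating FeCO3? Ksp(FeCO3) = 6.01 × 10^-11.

4.09 × 10^-8 M

FeCO3(s) ⇌ Fe^2+ + CO3^2-
Ksp = [Fe^2+][CO3^2-]
Precipitation begins when Q = Ksp. With [Fe^2+] = 0.00147 M:
6.01 × 10^-11 = (0.00147) × [CO3^2-]
[CO3^2-] = (6.01 × 10^-11 / 1.47 x 10^-3) = 4.09 x 10^-8 M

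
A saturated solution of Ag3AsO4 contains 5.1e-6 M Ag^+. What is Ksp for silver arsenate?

Ag3AsO4(s) ⇌ 3 Ag^+(aq) + AsO4^3-(aq)
Stoichiometry gives [AsO4^3-] = (1/3)[Ag^+] = 1.70 x 10^-6 M.
Ksp = [Ag^+]^3[AsO4^3-]
Ksp = (5.1 × 10^-6)^3 × 1.70 x 10^-6 = 2.3 x 10^-22

Ksp ≈ 2.3 × 10^-22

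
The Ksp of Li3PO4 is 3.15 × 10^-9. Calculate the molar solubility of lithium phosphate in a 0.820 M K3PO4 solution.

s ≈ 5.22e-4 M

Li3PO4(s) ⇌ 3 Li^+ + PO4^3-
Ksp = [Li^+]^3[PO4^3-]
Let s = moles of Li3PO4 that dissolve per litre. [Li^+] = 3s, [PO4^3-] = 0.820 + s ≈ 0.820 (common-ion effect: PO4^3- is already 0.820 M).
Ksp ≈ (3s)^3 × 0.820
s = 5.22 x 10^-4 M
Check: s = 5.2 x 10^-4 ≪ 0.820, so the approximation is valid.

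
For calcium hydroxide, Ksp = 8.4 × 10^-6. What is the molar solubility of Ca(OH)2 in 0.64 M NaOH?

s = 2.1 × 10^-5 M

Ca(OH)2(s) <=> Ca^2+ + 2 OH^-
Ksp = [Ca^2+][OH^-]^2
Let s = moles of Ca(OH)2 that dissolve per litre. [Ca^2+] = s, [OH^-] = 0.64 + 2s ≈ 0.64 (Ksp is small, so little additional dissolves).
Ksp ≈ s × (0.64)^2
s = 2.1 × 10^-5 M
Check: 2s = 4.1 x 10^-5 ≪ 0.64, so the approximation is valid.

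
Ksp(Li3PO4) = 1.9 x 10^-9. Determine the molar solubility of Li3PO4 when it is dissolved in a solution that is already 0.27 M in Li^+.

Li3PO4(s) ⇌ 3 Li^+(aq) + PO4^3-(aq)
Ksp = [Li^+]^3[PO4^3-]
Let s = moles of Li3PO4 that dissolve per litre. [Li^+] = 0.27 + 3s ≈ 0.27, [PO4^3-] = s (common-ion effect: Li^+ is already 0.27 M).
Ksp ≈ (0.27)^3 × s
s = 9.7 × 10^-8 M
Check: 3s = 2.9 × 10^-7 ≪ 0.27, so the approximation is valid.

s ≈ 9.7e-8 M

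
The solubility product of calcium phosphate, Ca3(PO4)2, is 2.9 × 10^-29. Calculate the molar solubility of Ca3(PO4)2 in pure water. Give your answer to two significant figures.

Ca3(PO4)2(s) <=> 3 Ca^2+ + 2 PO4^3-
Ksp = [Ca^2+]^3[PO4^3-]^2
With molar solubility s: [Ca^2+] = 3s, [PO4^3-] = 2s.
Ksp = (3s)^3(2s)^2 = 108s^5
Solving, s = (2.9 × 10^-29/108)^(1/5) = 7.7 x 10^-7 M

s ≈ 7.7 × 10^-7 M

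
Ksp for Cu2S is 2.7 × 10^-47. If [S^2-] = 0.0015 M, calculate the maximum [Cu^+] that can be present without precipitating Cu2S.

[Cu^+] ≈ 1.3 x 10^-22 M

Cu2S(s) <=> 2 Cu^+(aq) + S^2-(aq)
Ksp = [Cu^+]^2[S^2-]
Precipitation begins when Q = Ksp. With [S^2-] = 0.0015 M:
2.7 × 10^-47 = (0.0015) × [Cu^+]^2
[Cu^+] = (2.7 × 10^-47 / 1.5 x 10^-3)^(1/2) = 1.3 × 10^-22 M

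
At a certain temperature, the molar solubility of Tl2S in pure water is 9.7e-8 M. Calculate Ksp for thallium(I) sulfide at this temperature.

Ksp ≈ 3.7 × 10^-21

Tl2S(s) ⇌ 2 Tl^+ + S^2-
If s mol/L of Tl2S dissolves, [Tl^+] = 2s and [S^2-] = s.
Ksp = [Tl^+]^2[S^2-]
Substituting: Ksp = (2s)^2s = 4s^3
With s = 9.7 × 10^-8: Ksp = 3.7 x 10^-21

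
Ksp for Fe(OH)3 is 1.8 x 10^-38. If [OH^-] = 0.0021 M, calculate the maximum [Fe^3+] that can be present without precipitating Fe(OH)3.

1.9 × 10^-30 M

Fe(OH)3(s) <=> Fe^3+ + 3 OH^-
Ksp = [Fe^3+][OH^-]^3
Precipitation begins when Q = Ksp. With [OH^-] = 0.0021 M:
1.8 x 10^-38 = (0.0021)^3 × [Fe^3+]
[Fe^3+] = (1.8 x 10^-38 / 9.26 × 10^-9) = 1.9 × 10^-30 M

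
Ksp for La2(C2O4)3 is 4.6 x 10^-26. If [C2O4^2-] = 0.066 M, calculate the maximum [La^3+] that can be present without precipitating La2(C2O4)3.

[La^3+] ≈ 1.3e-11 M

La2(C2O4)3(s) ⇌ 2 La^3+ + 3 C2O4^2-
Ksp = [La^3+]^2[C2O4^2-]^3
Precipitation begins when Q = Ksp. With [C2O4^2-] = 0.066 M:
4.6 x 10^-26 = (0.066)^3 × [La^3+]^2
[La^3+] = (4.6 x 10^-26 / 2.87 x 10^-4)^(1/2) = 1.3 × 10^-11 M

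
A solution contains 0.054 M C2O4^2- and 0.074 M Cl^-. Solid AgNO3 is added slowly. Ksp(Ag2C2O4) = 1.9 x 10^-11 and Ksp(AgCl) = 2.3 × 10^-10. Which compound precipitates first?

Precipitation of each salt starts when its ion product equals its Ksp.
For Ag2C2O4: 1.9 x 10^-11 = 0.054 × [Ag^+]^2  ⇒  [Ag^+] = 1.9 × 10^-5 M.
For AgCl: 2.3 × 10^-10 = 0.074 × [Ag^+]  ⇒  [Ag^+] = 3.1 x 10^-9 M.
The salt with the lower threshold [Ag^+] precipitates first: AgCl.

AgCl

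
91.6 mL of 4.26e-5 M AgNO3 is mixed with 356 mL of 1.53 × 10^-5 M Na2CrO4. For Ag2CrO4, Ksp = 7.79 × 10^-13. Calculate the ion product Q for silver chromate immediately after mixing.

Q = 9.25 × 10^-16

Total volume = 91.6 + 356 = 447.6 mL.
[Ag^+] = 4.26 × 10^-5 × (91.6/447.6) = 8.718 × 10^-6 M
[CrO4^2-] = 1.53 × 10^-5 × (356/447.6) = 1.217 × 10^-5 M
Ag2CrO4(s) <=> 2 Ag^+ + CrO4^2-, so Q = [Ag^+]^2[CrO4^2-]
Q = (8.718 × 10^-6)^2(1.217 × 10^-5) = 9.25 × 10^-16
Q < Ksp, so no precipitate of Ag2CrO4 forms.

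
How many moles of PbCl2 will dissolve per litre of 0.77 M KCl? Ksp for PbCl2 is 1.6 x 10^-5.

2.7e-5 M

PbCl2(s) ⇌ Pb^2+(aq) + 2 Cl^-(aq)
Ksp = [Pb^2+][Cl^-]^2
Let s = moles of PbCl2 that dissolve per litre. [Pb^2+] = s, [Cl^-] = 0.77 + 2s ≈ 0.77 (common-ion effect: Cl^- is already 0.77 M).
Ksp ≈ s × (0.77)^2
s = 2.7 x 10^-5 M
Check: 2s = 5.4 × 10^-5 ≪ 0.77, so the approximation is valid.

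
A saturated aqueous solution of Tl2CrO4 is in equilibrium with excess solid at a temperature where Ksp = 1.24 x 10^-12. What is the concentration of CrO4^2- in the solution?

Tl2CrO4(s) <=> 2 Tl^+ + CrO4^2-
Ksp = [Tl^+]^2[CrO4^2-]
If s mol/L of Tl2CrO4 dissolves, [Tl^+] = 2s and [CrO4^2-] = s.
Substituting: Ksp = (2s)^2s = 4s^3
s^3 = 1.24 x 10^-12 / 4, so s = 6.768 × 10^-5 M
[CrO4^2-] = s = 6.77 × 10^-5 M

[CrO4^2-] ≈ 6.77e-5 M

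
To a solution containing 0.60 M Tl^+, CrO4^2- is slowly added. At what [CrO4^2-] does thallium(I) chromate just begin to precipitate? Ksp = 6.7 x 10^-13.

Tl2CrO4(s) ⇌ 2 Tl^+(aq) + CrO4^2-(aq)
Ksp = [Tl^+]^2[CrO4^2-]
Precipitation begins when Q = Ksp. With [Tl^+] = 0.60 M:
6.7 x 10^-13 = (0.60)^2 × [CrO4^2-]
[CrO4^2-] = (6.7 x 10^-13 / 3.60 × 10^-1) = 1.9 x 10^-12 M

[CrO4^2-] = 1.9e-12 M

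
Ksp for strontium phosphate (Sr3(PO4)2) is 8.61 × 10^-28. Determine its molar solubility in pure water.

Sr3(PO4)2(s) <=> 3 Sr^2+ + 2 PO4^3-
Ksp = [Sr^2+]^3[PO4^3-]^2
With molar solubility s: [Sr^2+] = 3s, [PO4^3-] = 2s.
Ksp = (3s)^3(2s)^2 = 108s^5
Solving, s = (8.61 × 10^-28/108)^(1/5) = 1.51 × 10^-6 M

1.51 x 10^-6 M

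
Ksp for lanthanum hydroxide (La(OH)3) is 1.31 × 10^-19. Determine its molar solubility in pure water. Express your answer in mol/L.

La(OH)3(s) <=> La^3+(aq) + 3 OH^-(aq)
Ksp = [La^3+][OH^-]^3
Let s = molar solubility. Then [La^3+] = s and [OH^-] = 3s.
Substituting: Ksp = s(3s)^3 = 27s^4
s = (1.31 × 10^-19 / 27)^(1/4) = 8.35 × 10^-6 M

s = 8.35 × 10^-6 M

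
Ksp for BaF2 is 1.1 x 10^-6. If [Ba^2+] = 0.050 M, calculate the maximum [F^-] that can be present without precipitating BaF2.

4.7e-3 M

BaF2(s) <=> Ba^2+(aq) + 2 F^-(aq)
Ksp = [Ba^2+][F^-]^2
Precipitation begins when Q = Ksp. With [Ba^2+] = 0.050 M:
1.1 x 10^-6 = (0.050) × [F^-]^2
[F^-] = (1.1 x 10^-6 / 5.0 x 10^-2)^(1/2) = 4.7 x 10^-3 M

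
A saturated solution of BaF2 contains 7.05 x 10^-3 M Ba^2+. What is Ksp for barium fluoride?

BaF2(s) ⇌ Ba^2+(aq) + 2 F^-(aq)
Stoichiometry gives [F^-] = (2/1)[Ba^2+] = 1.410 × 10^-2 M.
Ksp = [Ba^2+][F^-]^2
Ksp = 7.05 × 10^-3 × (1.410 × 10^-2)^2 = 1.40 x 10^-6

1.40 × 10^-6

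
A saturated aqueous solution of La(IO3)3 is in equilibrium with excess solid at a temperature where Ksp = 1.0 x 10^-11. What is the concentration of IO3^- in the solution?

[IO3^-] = 2.3e-3 M

La(IO3)3(s) ⇌ La^3+(aq) + 3 IO3^-(aq)
Ksp = [La^3+][IO3^-]^3
Let s = molar solubility. Then [La^3+] = s and [IO3^-] = 3s.
So Ksp = s × (3s)^3 = 27s^4
s^4 = 1.0 x 10^-11 / 27, so s = 7.80 x 10^-4 M
[IO3^-] = 3s = 2.3 × 10^-3 M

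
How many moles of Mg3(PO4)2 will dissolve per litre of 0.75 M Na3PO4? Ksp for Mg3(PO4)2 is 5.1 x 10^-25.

Mg3(PO4)2(s) <=> 3 Mg^2+ + 2 PO4^3-
Ksp = [Mg^2+]^3[PO4^3-]^2
Let s be the molar solubility in this solution. [Mg^2+] = 3s, [PO4^3-] = 0.75 + 2s ≈ 0.75 (since PO4^3- from Na3PO4 dominates).
Ksp ≈ (3s)^3 × (0.75)^2
s = 3.2 x 10^-9 M
Check: 2s = 6.5 × 10^-9 ≪ 0.75, so the approximation is valid.

s ≈ 3.2 x 10^-9 M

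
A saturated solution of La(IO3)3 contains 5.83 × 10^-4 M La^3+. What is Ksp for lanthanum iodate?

Ksp ≈ 3.12e-12

La(IO3)3(s) ⇌ La^3+ + 3 IO3^-
Stoichiometry gives [IO3^-] = (3/1)[La^3+] = 1.749 x 10^-3 M.
Ksp = [La^3+][IO3^-]^3
Ksp = 5.83 × 10^-4 × (1.749 × 10^-3)^3 = 3.12 × 10^-12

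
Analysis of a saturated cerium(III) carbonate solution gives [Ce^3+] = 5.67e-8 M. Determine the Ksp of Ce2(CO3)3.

Ksp ≈ 1.98e-36

Ce2(CO3)3(s) ⇌ 2 Ce^3+ + 3 CO3^2-
Stoichiometry gives [CO3^2-] = (3/2)[Ce^3+] = 8.505 × 10^-8 M.
Ksp = [Ce^3+]^2[CO3^2-]^3
Ksp = (5.67 × 10^-8)^2 × (8.505 × 10^-8)^3 = 1.98 × 10^-36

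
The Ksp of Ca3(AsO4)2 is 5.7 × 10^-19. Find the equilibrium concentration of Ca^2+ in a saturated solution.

2.6 × 10^-4 M

Ca3(AsO4)2(s) ⇌ 3 Ca^2+ + 2 AsO4^3-
Ksp = [Ca^2+]^3[AsO4^3-]^2
For each mole of Ca3(AsO4)2 that dissolves: [Ca^2+] = 3s, [AsO4^3-] = 2s.
Ksp = (3s)^3(2s)^2 = 108s^5
s^5 = 5.7 × 10^-19 / 108, so s = 8.80 × 10^-5 M
[Ca^2+] = 3s = 2.6 x 10^-4 M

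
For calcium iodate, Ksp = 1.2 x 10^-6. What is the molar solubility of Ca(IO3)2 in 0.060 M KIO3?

s = 3.3 × 10^-4 M

Ca(IO3)2(s) ⇌ Ca^2+(aq) + 2 IO3^-(aq)
Ksp = [Ca^2+][IO3^-]^2
Let s = moles of Ca(IO3)2 that dissolve per litre. [Ca^2+] = s, [IO3^-] = 0.060 + 2s ≈ 0.060 (Ksp is small, so little additional dissolves).
Ksp ≈ s × (0.060)^2
s = 3.3 × 10^-4 M
Check: 2s = 6.7 × 10^-4 ≪ 0.060, so the approximation is valid.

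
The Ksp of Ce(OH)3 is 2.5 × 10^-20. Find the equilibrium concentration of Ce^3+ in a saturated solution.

Ce(OH)3(s) <=> Ce^3+ + 3 OH^-
Ksp = [Ce^3+][OH^-]^3
For each mole of Ce(OH)3 that dissolves: [Ce^3+] = s, [OH^-] = 3s.
Ksp = s(3s)^3 = 27s^4
s^4 = 2.5 × 10^-20 / 27, so s = 5.52 × 10^-6 M
[Ce^3+] = s = 5.5 × 10^-6 M

[Ce^3+] ≈ 5.5e-6 M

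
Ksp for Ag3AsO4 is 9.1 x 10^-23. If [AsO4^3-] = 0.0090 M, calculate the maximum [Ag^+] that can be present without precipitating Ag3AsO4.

Ag3AsO4(s) ⇌ 3 Ag^+ + AsO4^3-
Ksp = [Ag^+]^3[AsO4^3-]
Precipitation begins when Q = Ksp. With [AsO4^3-] = 0.0090 M:
9.1 x 10^-23 = (0.0090) × [Ag^+]^3
[Ag^+] = (9.1 x 10^-23 / 9.0 × 10^-3)^(1/3) = 2.2 × 10^-7 M

2.2e-7 M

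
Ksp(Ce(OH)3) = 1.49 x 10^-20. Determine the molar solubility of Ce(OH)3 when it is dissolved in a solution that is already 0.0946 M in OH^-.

s ≈ 1.76 x 10^-17 M

Ce(OH)3(s) <=> Ce^3+ + 3 OH^-
Ksp = [Ce^3+][OH^-]^3
If s mol/L dissolves here, [Ce^3+] = s, [OH^-] = 0.0946 + 3s ≈ 0.0946 (since the OH^- already present dominates).
Ksp ≈ s × (0.0946)^3
s = 1.76 × 10^-17 M
Check: 3s = 5.3 × 10^-17 ≪ 0.0946, so the approximation is valid.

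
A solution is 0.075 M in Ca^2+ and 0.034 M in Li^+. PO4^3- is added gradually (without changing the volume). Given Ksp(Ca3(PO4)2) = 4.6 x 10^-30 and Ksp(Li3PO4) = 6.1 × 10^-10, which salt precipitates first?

Ca3(PO4)2

Precipitation of each salt starts when its ion product equals its Ksp.
For Ca3(PO4)2: 4.6 x 10^-30 = (0.075)^3 × [PO4^3-]^2  ⇒  [PO4^3-] = 1.0 × 10^-13 M.
For Li3PO4: 6.1 × 10^-10 = (0.034)^3 × [PO4^3-]  ⇒  [PO4^3-] = 1.6 × 10^-5 M.
The salt with the lower threshold [PO4^3-] precipitates first: Ca3(PO4)2.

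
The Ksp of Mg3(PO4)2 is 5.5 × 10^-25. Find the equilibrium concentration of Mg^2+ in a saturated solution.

1.7 x 10^-5 M

Mg3(PO4)2(s) <=> 3 Mg^2+(aq) + 2 PO4^3-(aq)
Ksp = [Mg^2+]^3[PO4^3-]^2
If s mol/L of Mg3(PO4)2 dissolves, [Mg^2+] = 3s and [PO4^3-] = 2s.
So Ksp = (3s)^3 × (2s)^2 = 108s^5
Solving, s = (5.5 × 10^-25/108)^(1/5) = 5.51 x 10^-6 M
[Mg^2+] = 3s = 1.7 x 10^-5 M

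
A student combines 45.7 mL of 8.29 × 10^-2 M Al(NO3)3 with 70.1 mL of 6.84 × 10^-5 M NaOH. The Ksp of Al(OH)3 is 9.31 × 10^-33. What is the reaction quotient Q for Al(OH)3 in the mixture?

Q = 2.32 x 10^-15

Total volume = 45.7 + 70.1 = 115.8 mL.
[Al^3+] = 8.29 x 10^-2 × (45.7/115.8) = 3.272 x 10^-2 M
[OH^-] = 6.84 x 10^-5 × (70.1/115.8) = 4.141 x 10^-5 M
Al(OH)3(s) ⇌ Al^3+(aq) + 3 OH^-(aq), so Q = [Al^3+][OH^-]^3
Q = (3.272 × 10^-2)(4.141 x 10^-5)^3 = 2.32 x 10^-15
Q > Ksp, so Al(OH)3 will precipitate.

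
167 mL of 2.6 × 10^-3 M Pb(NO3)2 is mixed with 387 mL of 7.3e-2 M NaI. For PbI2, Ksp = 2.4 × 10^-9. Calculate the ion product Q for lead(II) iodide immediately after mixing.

Total volume = 167 + 387 = 554 mL.
[Pb^2+] = 2.6 × 10^-3 × (167/554) = 7.84 × 10^-4 M
[I^-] = 7.3 × 10^-2 × (387/554) = 5.10 × 10^-2 M
PbI2(s) <=> Pb^2+(aq) + 2 I^-(aq), so Q = [Pb^2+][I^-]^2
Q = (7.84 × 10^-4)(5.10 × 10^-2)^2 = 2.0 × 10^-6
Q > Ksp, so PbI2 will precipitate.

2.0 x 10^-6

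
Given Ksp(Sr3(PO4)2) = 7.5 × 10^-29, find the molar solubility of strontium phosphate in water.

Sr3(PO4)2(s) <=> 3 Sr^2+ + 2 PO4^3-
Ksp = [Sr^2+]^3[PO4^3-]^2
Let s = molar solubility. Then [Sr^2+] = 3s and [PO4^3-] = 2s.
Substituting: Ksp = (3s)^3(2s)^2 = 108s^5
s^5 = 7.5 × 10^-29 / 108, so s = 9.3 × 10^-7 M

9.3 x 10^-7 M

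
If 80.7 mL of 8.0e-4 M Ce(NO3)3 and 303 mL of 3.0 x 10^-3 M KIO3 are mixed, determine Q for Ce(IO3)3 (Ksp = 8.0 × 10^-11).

Q = 2.2e-12

Total volume = 80.7 + 303 = 383.7 mL.
[Ce^3+] = 8.0 x 10^-4 × (80.7/383.7) = 1.68 x 10^-4 M
[IO3^-] = 3.0 x 10^-3 × (303/383.7) = 2.37 × 10^-3 M
Ce(IO3)3(s) ⇌ Ce^3+ + 3 IO3^-, so Q = [Ce^3+][IO3^-]^3
Q = (1.68 × 10^-4)(2.37 × 10^-3)^3 = 2.2 x 10^-12
Q < Ksp, so no precipitate of Ce(IO3)3 forms.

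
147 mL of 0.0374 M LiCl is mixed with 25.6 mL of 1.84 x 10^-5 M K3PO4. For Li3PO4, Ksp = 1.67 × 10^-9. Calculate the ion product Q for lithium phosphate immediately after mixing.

Total volume = 147 + 25.6 = 172.6 mL.
[Li^+] = 3.74 × 10^-2 × (147/172.6) = 3.185 × 10^-2 M
[PO4^3-] = 1.84 x 10^-5 × (25.6/172.6) = 2.729 × 10^-6 M
Li3PO4(s) ⇌ 3 Li^+(aq) + PO4^3-(aq), so Q = [Li^+]^3[PO4^3-]
Q = (3.185 × 10^-2)^3(2.729 × 10^-6) = 8.82 x 10^-11
Q < Ksp, so no precipitate of Li3PO4 forms.

Q ≈ 8.82e-11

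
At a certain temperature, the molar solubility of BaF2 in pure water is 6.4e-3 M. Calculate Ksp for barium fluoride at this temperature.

BaF2(s) ⇌ Ba^2+(aq) + 2 F^-(aq)
If s mol/L of BaF2 dissolves, [Ba^2+] = s and [F^-] = 2s.
Ksp = [Ba^2+][F^-]^2
Ksp = s(2s)^2 = 4s^3
With s = 6.4 × 10^-3: Ksp = 1.0 × 10^-6

Ksp ≈ 1.0e-6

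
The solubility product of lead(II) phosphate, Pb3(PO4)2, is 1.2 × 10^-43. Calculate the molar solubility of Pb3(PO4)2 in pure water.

Pb3(PO4)2(s) <=> 3 Pb^2+ + 2 PO4^3-
Ksp = [Pb^2+]^3[PO4^3-]^2
Let s = molar solubility. Then [Pb^2+] = 3s and [PO4^3-] = 2s.
Substituting: Ksp = (3s)^3(2s)^2 = 108s^5
s = (1.2 × 10^-43 / 108)^(1/5) = 1.0 × 10^-9 M

1.0 × 10^-9 M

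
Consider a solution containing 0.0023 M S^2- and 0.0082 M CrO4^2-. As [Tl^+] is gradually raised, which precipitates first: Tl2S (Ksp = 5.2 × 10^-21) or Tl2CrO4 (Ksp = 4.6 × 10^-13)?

Each salt begins to precipitate when Q = Ksp, i.e. when [Tl^+] reaches its threshold.
For Tl2S: 5.2 × 10^-21 = 0.0023 × [Tl^+]^2  ⇒  [Tl^+] = 1.5 x 10^-9 M.
For Tl2CrO4: 4.6 × 10^-13 = 0.0082 × [Tl^+]^2  ⇒  [Tl^+] = 7.5 × 10^-6 M.
The salt with the lower threshold [Tl^+] precipitates first: Tl2S.

Tl2S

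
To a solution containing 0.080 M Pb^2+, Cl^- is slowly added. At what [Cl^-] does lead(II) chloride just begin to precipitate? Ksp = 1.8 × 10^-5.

1.5 × 10^-2 M

PbCl2(s) ⇌ Pb^2+(aq) + 2 Cl^-(aq)
Ksp = [Pb^2+][Cl^-]^2
Precipitation begins when Q = Ksp. With [Pb^2+] = 0.080 M:
1.8 × 10^-5 = (0.080) × [Cl^-]^2
[Cl^-] = (1.8 × 10^-5 / 8.0 × 10^-2)^(1/2) = 1.5 × 10^-2 M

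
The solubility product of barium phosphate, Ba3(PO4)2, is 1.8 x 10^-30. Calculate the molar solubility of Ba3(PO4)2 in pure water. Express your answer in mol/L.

Ba3(PO4)2(s) ⇌ 3 Ba^2+ + 2 PO4^3-
Ksp = [Ba^2+]^3[PO4^3-]^2
With molar solubility s: [Ba^2+] = 3s, [PO4^3-] = 2s.
So Ksp = (3s)^3 × (2s)^2 = 108s^5
Solving, s = (1.8 x 10^-30/108)^(1/5) = 4.4 × 10^-7 M

s = 4.4 × 10^-7 M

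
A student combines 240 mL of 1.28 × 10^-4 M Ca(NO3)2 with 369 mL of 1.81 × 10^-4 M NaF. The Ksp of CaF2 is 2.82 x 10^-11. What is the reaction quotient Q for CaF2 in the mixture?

6.07 x 10^-13

Total volume = 240 + 369 = 609 mL.
[Ca^2+] = 1.28 × 10^-4 × (240/609) = 5.044 × 10^-5 M
[F^-] = 1.81 × 10^-4 × (369/609) = 1.097 × 10^-4 M
CaF2(s) ⇌ Ca^2+(aq) + 2 F^-(aq), so Q = [Ca^2+][F^-]^2
Q = (5.044 × 10^-5)(1.097 x 10^-4)^2 = 6.07 × 10^-13
Q < Ksp, so no precipitate of CaF2 forms.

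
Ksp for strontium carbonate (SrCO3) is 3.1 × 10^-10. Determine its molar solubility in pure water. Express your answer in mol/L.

SrCO3(s) ⇌ Sr^2+ + CO3^2-
Ksp = [Sr^2+][CO3^2-]
For each mole of SrCO3 that dissolves: [Sr^2+] = s, [CO3^2-] = s.
Ksp = s^2
s = √(3.1 × 10^-10) = 1.8 x 10^-5 M

s ≈ 1.8 x 10^-5 M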